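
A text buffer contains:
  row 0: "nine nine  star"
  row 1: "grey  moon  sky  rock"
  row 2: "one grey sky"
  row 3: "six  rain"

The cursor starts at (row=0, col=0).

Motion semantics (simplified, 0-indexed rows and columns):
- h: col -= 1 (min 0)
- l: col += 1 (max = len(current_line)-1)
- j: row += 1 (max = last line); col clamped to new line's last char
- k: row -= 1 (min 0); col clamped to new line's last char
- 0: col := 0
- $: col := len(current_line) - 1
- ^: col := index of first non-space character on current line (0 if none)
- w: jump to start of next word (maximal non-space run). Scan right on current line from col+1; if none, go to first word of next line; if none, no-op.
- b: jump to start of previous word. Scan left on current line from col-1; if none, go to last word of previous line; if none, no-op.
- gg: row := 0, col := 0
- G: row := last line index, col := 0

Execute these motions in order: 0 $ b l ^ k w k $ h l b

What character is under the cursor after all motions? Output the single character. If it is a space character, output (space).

Answer: s

Derivation:
After 1 (0): row=0 col=0 char='n'
After 2 ($): row=0 col=14 char='r'
After 3 (b): row=0 col=11 char='s'
After 4 (l): row=0 col=12 char='t'
After 5 (^): row=0 col=0 char='n'
After 6 (k): row=0 col=0 char='n'
After 7 (w): row=0 col=5 char='n'
After 8 (k): row=0 col=5 char='n'
After 9 ($): row=0 col=14 char='r'
After 10 (h): row=0 col=13 char='a'
After 11 (l): row=0 col=14 char='r'
After 12 (b): row=0 col=11 char='s'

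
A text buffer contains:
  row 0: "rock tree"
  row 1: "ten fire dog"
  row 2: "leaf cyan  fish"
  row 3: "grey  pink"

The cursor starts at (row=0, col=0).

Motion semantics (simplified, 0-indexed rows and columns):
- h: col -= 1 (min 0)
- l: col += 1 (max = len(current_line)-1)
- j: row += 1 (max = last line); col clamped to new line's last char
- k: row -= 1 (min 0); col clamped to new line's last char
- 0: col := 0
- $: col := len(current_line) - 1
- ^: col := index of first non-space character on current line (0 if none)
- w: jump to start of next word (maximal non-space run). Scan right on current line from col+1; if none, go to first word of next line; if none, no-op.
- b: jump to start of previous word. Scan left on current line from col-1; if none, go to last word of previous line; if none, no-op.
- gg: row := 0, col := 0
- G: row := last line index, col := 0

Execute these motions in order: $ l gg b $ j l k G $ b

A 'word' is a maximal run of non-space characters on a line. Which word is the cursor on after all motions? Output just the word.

Answer: pink

Derivation:
After 1 ($): row=0 col=8 char='e'
After 2 (l): row=0 col=8 char='e'
After 3 (gg): row=0 col=0 char='r'
After 4 (b): row=0 col=0 char='r'
After 5 ($): row=0 col=8 char='e'
After 6 (j): row=1 col=8 char='_'
After 7 (l): row=1 col=9 char='d'
After 8 (k): row=0 col=8 char='e'
After 9 (G): row=3 col=0 char='g'
After 10 ($): row=3 col=9 char='k'
After 11 (b): row=3 col=6 char='p'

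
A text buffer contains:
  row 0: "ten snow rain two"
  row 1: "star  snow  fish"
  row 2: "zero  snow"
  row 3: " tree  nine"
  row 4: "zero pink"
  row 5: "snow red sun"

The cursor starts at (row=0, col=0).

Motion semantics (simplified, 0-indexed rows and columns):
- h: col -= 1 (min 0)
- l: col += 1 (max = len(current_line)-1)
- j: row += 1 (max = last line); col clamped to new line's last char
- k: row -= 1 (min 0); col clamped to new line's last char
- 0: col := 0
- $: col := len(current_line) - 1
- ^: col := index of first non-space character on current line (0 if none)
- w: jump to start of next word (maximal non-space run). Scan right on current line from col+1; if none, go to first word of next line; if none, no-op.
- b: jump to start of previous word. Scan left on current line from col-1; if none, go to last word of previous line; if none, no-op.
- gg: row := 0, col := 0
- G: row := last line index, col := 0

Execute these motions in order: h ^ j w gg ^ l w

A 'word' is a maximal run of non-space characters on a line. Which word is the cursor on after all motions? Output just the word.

Answer: snow

Derivation:
After 1 (h): row=0 col=0 char='t'
After 2 (^): row=0 col=0 char='t'
After 3 (j): row=1 col=0 char='s'
After 4 (w): row=1 col=6 char='s'
After 5 (gg): row=0 col=0 char='t'
After 6 (^): row=0 col=0 char='t'
After 7 (l): row=0 col=1 char='e'
After 8 (w): row=0 col=4 char='s'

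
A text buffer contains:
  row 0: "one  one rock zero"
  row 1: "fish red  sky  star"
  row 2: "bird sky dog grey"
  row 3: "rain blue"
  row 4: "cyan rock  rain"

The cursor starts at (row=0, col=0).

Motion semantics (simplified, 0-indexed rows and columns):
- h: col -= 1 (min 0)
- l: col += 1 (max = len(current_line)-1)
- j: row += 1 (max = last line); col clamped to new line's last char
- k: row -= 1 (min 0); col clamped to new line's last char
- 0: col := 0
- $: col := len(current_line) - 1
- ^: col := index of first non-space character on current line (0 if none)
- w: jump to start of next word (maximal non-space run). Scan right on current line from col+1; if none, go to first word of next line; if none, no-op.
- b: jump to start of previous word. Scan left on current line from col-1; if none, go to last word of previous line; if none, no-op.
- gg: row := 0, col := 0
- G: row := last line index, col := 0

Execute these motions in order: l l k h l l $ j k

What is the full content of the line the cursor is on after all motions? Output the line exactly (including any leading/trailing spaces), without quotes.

After 1 (l): row=0 col=1 char='n'
After 2 (l): row=0 col=2 char='e'
After 3 (k): row=0 col=2 char='e'
After 4 (h): row=0 col=1 char='n'
After 5 (l): row=0 col=2 char='e'
After 6 (l): row=0 col=3 char='_'
After 7 ($): row=0 col=17 char='o'
After 8 (j): row=1 col=17 char='a'
After 9 (k): row=0 col=17 char='o'

Answer: one  one rock zero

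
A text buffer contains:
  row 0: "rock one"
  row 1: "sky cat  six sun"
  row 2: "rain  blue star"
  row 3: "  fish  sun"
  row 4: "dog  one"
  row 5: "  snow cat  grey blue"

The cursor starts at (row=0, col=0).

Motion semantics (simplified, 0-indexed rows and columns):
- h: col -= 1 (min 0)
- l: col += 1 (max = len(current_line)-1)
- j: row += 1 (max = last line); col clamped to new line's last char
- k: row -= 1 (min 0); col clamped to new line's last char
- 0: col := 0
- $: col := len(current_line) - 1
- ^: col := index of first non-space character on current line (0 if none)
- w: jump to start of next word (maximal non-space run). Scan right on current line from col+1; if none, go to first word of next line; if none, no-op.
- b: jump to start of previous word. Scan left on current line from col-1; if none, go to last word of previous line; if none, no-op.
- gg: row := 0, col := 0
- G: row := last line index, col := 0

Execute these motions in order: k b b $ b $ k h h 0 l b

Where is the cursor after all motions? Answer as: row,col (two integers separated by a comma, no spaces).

After 1 (k): row=0 col=0 char='r'
After 2 (b): row=0 col=0 char='r'
After 3 (b): row=0 col=0 char='r'
After 4 ($): row=0 col=7 char='e'
After 5 (b): row=0 col=5 char='o'
After 6 ($): row=0 col=7 char='e'
After 7 (k): row=0 col=7 char='e'
After 8 (h): row=0 col=6 char='n'
After 9 (h): row=0 col=5 char='o'
After 10 (0): row=0 col=0 char='r'
After 11 (l): row=0 col=1 char='o'
After 12 (b): row=0 col=0 char='r'

Answer: 0,0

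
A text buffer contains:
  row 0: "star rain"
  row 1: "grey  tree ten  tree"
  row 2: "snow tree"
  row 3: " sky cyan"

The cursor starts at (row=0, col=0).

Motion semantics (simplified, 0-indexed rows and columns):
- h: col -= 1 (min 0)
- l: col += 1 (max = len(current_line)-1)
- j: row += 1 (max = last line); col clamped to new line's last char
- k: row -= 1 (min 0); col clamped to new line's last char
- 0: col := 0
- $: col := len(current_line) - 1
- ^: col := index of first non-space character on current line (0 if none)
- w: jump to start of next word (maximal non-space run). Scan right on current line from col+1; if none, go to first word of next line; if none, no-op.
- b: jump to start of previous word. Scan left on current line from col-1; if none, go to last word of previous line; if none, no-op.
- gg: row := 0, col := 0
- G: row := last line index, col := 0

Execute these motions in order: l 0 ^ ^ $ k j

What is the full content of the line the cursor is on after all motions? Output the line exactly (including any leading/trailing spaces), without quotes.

Answer: grey  tree ten  tree

Derivation:
After 1 (l): row=0 col=1 char='t'
After 2 (0): row=0 col=0 char='s'
After 3 (^): row=0 col=0 char='s'
After 4 (^): row=0 col=0 char='s'
After 5 ($): row=0 col=8 char='n'
After 6 (k): row=0 col=8 char='n'
After 7 (j): row=1 col=8 char='e'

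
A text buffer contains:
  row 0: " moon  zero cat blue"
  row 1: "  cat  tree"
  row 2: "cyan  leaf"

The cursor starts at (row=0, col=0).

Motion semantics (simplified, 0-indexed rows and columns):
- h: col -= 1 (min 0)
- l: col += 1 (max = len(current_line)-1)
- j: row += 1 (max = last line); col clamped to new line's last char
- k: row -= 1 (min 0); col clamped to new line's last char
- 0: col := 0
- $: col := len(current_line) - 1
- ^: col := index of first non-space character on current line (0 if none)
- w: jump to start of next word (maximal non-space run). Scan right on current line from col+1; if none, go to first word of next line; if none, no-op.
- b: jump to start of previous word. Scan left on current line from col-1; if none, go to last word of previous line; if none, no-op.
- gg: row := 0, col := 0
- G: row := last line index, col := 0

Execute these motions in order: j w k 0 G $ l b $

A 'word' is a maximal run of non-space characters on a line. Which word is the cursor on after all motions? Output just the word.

Answer: leaf

Derivation:
After 1 (j): row=1 col=0 char='_'
After 2 (w): row=1 col=2 char='c'
After 3 (k): row=0 col=2 char='o'
After 4 (0): row=0 col=0 char='_'
After 5 (G): row=2 col=0 char='c'
After 6 ($): row=2 col=9 char='f'
After 7 (l): row=2 col=9 char='f'
After 8 (b): row=2 col=6 char='l'
After 9 ($): row=2 col=9 char='f'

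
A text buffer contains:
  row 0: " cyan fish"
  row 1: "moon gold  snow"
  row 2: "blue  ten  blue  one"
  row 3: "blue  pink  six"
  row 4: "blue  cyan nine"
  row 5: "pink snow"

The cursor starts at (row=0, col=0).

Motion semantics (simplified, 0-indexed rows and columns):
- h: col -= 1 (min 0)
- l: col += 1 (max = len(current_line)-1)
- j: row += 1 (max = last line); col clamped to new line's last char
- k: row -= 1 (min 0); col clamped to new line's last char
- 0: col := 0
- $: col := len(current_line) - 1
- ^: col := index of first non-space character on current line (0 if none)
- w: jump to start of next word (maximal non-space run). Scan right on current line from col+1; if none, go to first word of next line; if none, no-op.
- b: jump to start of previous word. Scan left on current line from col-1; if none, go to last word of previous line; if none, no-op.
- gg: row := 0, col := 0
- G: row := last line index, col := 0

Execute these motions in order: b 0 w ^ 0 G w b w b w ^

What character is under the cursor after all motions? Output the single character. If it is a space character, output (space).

After 1 (b): row=0 col=0 char='_'
After 2 (0): row=0 col=0 char='_'
After 3 (w): row=0 col=1 char='c'
After 4 (^): row=0 col=1 char='c'
After 5 (0): row=0 col=0 char='_'
After 6 (G): row=5 col=0 char='p'
After 7 (w): row=5 col=5 char='s'
After 8 (b): row=5 col=0 char='p'
After 9 (w): row=5 col=5 char='s'
After 10 (b): row=5 col=0 char='p'
After 11 (w): row=5 col=5 char='s'
After 12 (^): row=5 col=0 char='p'

Answer: p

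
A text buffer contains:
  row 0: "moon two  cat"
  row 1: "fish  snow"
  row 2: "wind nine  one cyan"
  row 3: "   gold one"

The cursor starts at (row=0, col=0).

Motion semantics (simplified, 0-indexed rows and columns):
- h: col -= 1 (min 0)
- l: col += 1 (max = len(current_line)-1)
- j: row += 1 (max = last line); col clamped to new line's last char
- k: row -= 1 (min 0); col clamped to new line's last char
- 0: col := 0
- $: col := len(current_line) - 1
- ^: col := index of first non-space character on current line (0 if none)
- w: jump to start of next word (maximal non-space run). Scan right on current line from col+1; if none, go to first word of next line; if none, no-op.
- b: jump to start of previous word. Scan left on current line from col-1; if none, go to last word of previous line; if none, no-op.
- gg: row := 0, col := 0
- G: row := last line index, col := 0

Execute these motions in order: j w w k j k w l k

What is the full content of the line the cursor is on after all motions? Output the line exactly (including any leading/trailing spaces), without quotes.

After 1 (j): row=1 col=0 char='f'
After 2 (w): row=1 col=6 char='s'
After 3 (w): row=2 col=0 char='w'
After 4 (k): row=1 col=0 char='f'
After 5 (j): row=2 col=0 char='w'
After 6 (k): row=1 col=0 char='f'
After 7 (w): row=1 col=6 char='s'
After 8 (l): row=1 col=7 char='n'
After 9 (k): row=0 col=7 char='o'

Answer: moon two  cat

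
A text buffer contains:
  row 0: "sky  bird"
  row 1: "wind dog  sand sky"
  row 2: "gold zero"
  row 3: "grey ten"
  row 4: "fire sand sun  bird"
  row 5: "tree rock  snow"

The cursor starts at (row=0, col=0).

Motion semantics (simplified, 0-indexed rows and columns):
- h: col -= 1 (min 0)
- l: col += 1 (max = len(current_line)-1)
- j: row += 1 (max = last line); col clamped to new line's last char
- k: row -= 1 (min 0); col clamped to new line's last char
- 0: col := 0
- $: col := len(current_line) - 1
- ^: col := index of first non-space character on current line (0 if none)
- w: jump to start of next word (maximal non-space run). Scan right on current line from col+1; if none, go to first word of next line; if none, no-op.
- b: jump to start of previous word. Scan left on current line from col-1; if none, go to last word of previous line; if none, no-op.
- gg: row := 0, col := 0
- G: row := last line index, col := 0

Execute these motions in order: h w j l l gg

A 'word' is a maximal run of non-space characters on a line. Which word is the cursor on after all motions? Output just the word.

Answer: sky

Derivation:
After 1 (h): row=0 col=0 char='s'
After 2 (w): row=0 col=5 char='b'
After 3 (j): row=1 col=5 char='d'
After 4 (l): row=1 col=6 char='o'
After 5 (l): row=1 col=7 char='g'
After 6 (gg): row=0 col=0 char='s'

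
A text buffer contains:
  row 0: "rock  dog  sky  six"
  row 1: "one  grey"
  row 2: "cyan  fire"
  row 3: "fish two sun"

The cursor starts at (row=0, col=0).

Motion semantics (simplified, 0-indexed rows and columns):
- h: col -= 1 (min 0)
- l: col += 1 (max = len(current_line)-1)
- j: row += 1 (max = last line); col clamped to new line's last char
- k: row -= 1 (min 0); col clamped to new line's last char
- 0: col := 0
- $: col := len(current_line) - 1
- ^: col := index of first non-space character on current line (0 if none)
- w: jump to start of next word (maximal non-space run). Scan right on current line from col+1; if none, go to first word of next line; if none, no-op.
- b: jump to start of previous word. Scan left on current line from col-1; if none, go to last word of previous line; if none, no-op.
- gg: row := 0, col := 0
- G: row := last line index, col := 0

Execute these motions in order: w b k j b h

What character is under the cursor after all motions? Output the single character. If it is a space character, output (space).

Answer: (space)

Derivation:
After 1 (w): row=0 col=6 char='d'
After 2 (b): row=0 col=0 char='r'
After 3 (k): row=0 col=0 char='r'
After 4 (j): row=1 col=0 char='o'
After 5 (b): row=0 col=16 char='s'
After 6 (h): row=0 col=15 char='_'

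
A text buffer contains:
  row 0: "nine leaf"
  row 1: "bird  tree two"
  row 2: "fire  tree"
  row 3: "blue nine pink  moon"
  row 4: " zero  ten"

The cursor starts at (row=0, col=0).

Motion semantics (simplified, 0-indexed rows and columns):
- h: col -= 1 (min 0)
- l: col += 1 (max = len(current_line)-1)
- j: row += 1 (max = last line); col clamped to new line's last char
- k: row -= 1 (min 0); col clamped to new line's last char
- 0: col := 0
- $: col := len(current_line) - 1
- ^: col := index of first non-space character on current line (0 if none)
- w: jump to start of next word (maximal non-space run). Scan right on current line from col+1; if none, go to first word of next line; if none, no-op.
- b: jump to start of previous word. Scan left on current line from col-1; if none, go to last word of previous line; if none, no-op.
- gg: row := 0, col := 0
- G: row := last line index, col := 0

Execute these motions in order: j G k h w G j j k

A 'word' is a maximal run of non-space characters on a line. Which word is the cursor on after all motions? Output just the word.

Answer: blue

Derivation:
After 1 (j): row=1 col=0 char='b'
After 2 (G): row=4 col=0 char='_'
After 3 (k): row=3 col=0 char='b'
After 4 (h): row=3 col=0 char='b'
After 5 (w): row=3 col=5 char='n'
After 6 (G): row=4 col=0 char='_'
After 7 (j): row=4 col=0 char='_'
After 8 (j): row=4 col=0 char='_'
After 9 (k): row=3 col=0 char='b'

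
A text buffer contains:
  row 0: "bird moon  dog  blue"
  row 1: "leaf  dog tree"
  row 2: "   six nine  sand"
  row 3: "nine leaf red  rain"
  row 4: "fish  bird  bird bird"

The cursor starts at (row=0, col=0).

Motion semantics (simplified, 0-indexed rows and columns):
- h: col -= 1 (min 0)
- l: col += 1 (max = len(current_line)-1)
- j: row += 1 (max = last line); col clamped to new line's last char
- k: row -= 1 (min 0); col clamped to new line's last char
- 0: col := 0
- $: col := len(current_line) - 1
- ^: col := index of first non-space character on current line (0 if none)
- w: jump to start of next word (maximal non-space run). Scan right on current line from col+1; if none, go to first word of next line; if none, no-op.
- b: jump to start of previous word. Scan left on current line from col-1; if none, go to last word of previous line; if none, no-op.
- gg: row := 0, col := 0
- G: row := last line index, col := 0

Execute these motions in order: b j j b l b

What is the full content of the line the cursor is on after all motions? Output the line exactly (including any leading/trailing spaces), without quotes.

Answer: leaf  dog tree

Derivation:
After 1 (b): row=0 col=0 char='b'
After 2 (j): row=1 col=0 char='l'
After 3 (j): row=2 col=0 char='_'
After 4 (b): row=1 col=10 char='t'
After 5 (l): row=1 col=11 char='r'
After 6 (b): row=1 col=10 char='t'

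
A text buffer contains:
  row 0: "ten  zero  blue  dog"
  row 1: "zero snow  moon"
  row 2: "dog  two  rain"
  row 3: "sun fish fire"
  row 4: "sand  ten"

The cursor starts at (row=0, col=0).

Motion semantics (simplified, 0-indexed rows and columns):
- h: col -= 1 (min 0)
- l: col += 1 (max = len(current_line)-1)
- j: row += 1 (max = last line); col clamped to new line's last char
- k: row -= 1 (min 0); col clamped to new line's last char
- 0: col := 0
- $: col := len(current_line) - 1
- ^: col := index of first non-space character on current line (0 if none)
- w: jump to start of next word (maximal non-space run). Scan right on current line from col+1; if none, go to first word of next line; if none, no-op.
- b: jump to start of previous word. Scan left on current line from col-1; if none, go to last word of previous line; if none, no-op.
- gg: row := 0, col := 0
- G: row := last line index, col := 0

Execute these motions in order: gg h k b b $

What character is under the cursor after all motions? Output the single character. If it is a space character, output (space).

Answer: g

Derivation:
After 1 (gg): row=0 col=0 char='t'
After 2 (h): row=0 col=0 char='t'
After 3 (k): row=0 col=0 char='t'
After 4 (b): row=0 col=0 char='t'
After 5 (b): row=0 col=0 char='t'
After 6 ($): row=0 col=19 char='g'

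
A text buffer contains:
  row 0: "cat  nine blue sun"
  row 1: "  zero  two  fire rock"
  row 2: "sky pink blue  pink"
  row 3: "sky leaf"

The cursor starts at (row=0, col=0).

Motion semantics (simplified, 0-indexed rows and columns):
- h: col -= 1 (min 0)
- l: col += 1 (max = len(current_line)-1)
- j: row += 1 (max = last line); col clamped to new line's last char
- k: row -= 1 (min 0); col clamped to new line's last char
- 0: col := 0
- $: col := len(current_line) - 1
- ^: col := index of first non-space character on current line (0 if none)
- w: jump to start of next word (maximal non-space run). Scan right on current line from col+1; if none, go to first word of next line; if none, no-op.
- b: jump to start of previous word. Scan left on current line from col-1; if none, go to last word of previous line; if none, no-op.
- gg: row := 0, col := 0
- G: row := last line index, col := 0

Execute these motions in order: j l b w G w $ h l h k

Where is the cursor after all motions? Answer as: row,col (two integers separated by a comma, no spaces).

Answer: 2,6

Derivation:
After 1 (j): row=1 col=0 char='_'
After 2 (l): row=1 col=1 char='_'
After 3 (b): row=0 col=15 char='s'
After 4 (w): row=1 col=2 char='z'
After 5 (G): row=3 col=0 char='s'
After 6 (w): row=3 col=4 char='l'
After 7 ($): row=3 col=7 char='f'
After 8 (h): row=3 col=6 char='a'
After 9 (l): row=3 col=7 char='f'
After 10 (h): row=3 col=6 char='a'
After 11 (k): row=2 col=6 char='n'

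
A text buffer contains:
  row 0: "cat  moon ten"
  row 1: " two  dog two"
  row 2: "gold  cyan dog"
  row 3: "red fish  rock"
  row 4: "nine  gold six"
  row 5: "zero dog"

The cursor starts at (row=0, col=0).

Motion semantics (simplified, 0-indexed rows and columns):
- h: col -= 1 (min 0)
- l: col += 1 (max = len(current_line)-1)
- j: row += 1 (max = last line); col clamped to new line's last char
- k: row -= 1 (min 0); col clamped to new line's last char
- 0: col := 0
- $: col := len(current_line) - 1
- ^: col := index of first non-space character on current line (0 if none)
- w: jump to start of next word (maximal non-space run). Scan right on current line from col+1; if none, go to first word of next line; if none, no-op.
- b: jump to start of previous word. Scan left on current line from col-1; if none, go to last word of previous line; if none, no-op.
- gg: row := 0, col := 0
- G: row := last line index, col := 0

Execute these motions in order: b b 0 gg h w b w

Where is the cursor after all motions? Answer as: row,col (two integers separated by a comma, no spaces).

Answer: 0,5

Derivation:
After 1 (b): row=0 col=0 char='c'
After 2 (b): row=0 col=0 char='c'
After 3 (0): row=0 col=0 char='c'
After 4 (gg): row=0 col=0 char='c'
After 5 (h): row=0 col=0 char='c'
After 6 (w): row=0 col=5 char='m'
After 7 (b): row=0 col=0 char='c'
After 8 (w): row=0 col=5 char='m'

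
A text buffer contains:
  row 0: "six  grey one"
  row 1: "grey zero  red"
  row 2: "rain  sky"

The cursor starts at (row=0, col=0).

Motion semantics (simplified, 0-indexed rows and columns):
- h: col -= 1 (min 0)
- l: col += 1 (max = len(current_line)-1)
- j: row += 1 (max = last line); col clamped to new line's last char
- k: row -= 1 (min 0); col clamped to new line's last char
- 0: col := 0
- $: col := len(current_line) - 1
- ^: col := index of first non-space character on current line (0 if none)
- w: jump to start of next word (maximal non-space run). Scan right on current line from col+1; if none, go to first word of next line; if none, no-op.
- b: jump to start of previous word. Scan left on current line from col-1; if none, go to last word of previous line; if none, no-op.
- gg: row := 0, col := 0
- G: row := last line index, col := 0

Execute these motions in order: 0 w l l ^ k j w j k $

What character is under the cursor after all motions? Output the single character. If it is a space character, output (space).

Answer: d

Derivation:
After 1 (0): row=0 col=0 char='s'
After 2 (w): row=0 col=5 char='g'
After 3 (l): row=0 col=6 char='r'
After 4 (l): row=0 col=7 char='e'
After 5 (^): row=0 col=0 char='s'
After 6 (k): row=0 col=0 char='s'
After 7 (j): row=1 col=0 char='g'
After 8 (w): row=1 col=5 char='z'
After 9 (j): row=2 col=5 char='_'
After 10 (k): row=1 col=5 char='z'
After 11 ($): row=1 col=13 char='d'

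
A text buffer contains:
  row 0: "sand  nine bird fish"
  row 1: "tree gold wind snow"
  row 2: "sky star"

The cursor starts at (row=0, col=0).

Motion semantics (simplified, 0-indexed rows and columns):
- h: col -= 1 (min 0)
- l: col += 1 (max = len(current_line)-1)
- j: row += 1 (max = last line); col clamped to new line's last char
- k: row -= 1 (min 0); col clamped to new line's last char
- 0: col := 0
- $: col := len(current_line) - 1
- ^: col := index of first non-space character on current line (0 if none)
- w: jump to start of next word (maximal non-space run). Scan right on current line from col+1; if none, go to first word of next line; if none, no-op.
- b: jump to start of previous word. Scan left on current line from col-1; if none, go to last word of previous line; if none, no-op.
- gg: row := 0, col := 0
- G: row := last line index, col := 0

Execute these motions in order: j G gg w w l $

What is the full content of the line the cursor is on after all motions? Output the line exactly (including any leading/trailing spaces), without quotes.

Answer: sand  nine bird fish

Derivation:
After 1 (j): row=1 col=0 char='t'
After 2 (G): row=2 col=0 char='s'
After 3 (gg): row=0 col=0 char='s'
After 4 (w): row=0 col=6 char='n'
After 5 (w): row=0 col=11 char='b'
After 6 (l): row=0 col=12 char='i'
After 7 ($): row=0 col=19 char='h'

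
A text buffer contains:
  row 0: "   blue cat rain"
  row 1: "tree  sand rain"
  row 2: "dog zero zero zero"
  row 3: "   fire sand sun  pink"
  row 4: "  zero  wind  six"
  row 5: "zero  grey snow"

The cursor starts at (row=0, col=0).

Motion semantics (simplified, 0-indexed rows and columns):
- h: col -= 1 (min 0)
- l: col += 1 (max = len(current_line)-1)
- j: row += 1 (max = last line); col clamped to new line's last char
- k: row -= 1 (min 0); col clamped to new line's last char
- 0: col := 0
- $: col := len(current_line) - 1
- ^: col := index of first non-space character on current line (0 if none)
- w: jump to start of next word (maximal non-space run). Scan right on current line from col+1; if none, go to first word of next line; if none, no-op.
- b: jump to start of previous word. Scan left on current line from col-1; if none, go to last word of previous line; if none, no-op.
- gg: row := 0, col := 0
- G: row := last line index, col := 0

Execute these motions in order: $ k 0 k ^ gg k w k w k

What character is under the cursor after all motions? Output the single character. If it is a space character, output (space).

Answer: c

Derivation:
After 1 ($): row=0 col=15 char='n'
After 2 (k): row=0 col=15 char='n'
After 3 (0): row=0 col=0 char='_'
After 4 (k): row=0 col=0 char='_'
After 5 (^): row=0 col=3 char='b'
After 6 (gg): row=0 col=0 char='_'
After 7 (k): row=0 col=0 char='_'
After 8 (w): row=0 col=3 char='b'
After 9 (k): row=0 col=3 char='b'
After 10 (w): row=0 col=8 char='c'
After 11 (k): row=0 col=8 char='c'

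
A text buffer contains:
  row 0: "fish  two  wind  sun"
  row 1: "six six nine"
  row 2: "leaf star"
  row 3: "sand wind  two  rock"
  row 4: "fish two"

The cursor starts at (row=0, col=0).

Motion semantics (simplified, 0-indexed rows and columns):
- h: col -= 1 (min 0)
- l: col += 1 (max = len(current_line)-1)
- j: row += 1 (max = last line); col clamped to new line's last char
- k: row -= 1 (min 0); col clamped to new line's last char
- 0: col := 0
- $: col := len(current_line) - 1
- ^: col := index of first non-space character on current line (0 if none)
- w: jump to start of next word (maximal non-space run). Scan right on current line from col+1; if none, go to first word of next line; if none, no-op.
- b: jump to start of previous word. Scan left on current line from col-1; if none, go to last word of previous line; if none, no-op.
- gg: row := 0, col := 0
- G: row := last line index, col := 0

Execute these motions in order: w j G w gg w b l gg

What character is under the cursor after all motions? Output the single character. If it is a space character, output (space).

Answer: f

Derivation:
After 1 (w): row=0 col=6 char='t'
After 2 (j): row=1 col=6 char='x'
After 3 (G): row=4 col=0 char='f'
After 4 (w): row=4 col=5 char='t'
After 5 (gg): row=0 col=0 char='f'
After 6 (w): row=0 col=6 char='t'
After 7 (b): row=0 col=0 char='f'
After 8 (l): row=0 col=1 char='i'
After 9 (gg): row=0 col=0 char='f'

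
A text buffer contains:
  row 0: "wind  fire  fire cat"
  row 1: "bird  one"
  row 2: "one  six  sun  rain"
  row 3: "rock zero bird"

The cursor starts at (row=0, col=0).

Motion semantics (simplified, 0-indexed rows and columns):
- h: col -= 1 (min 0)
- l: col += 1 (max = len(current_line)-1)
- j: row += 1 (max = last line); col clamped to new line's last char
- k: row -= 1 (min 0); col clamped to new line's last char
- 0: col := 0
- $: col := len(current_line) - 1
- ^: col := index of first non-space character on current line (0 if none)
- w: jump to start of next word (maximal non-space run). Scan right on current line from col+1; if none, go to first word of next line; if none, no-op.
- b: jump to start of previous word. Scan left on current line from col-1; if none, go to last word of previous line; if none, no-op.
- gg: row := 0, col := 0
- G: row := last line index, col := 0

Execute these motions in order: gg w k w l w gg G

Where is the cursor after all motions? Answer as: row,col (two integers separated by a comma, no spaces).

After 1 (gg): row=0 col=0 char='w'
After 2 (w): row=0 col=6 char='f'
After 3 (k): row=0 col=6 char='f'
After 4 (w): row=0 col=12 char='f'
After 5 (l): row=0 col=13 char='i'
After 6 (w): row=0 col=17 char='c'
After 7 (gg): row=0 col=0 char='w'
After 8 (G): row=3 col=0 char='r'

Answer: 3,0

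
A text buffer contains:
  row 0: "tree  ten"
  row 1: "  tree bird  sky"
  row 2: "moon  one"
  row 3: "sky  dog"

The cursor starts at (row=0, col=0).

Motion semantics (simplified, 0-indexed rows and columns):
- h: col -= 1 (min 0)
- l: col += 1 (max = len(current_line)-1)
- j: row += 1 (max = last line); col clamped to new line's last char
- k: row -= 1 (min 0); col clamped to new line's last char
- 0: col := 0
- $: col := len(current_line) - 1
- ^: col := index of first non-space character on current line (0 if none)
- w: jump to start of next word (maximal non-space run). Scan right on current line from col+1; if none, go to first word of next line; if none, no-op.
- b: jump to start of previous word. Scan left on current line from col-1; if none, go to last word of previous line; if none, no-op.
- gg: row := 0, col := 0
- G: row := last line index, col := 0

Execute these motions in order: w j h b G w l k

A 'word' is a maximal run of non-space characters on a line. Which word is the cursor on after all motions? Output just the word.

Answer: one

Derivation:
After 1 (w): row=0 col=6 char='t'
After 2 (j): row=1 col=6 char='_'
After 3 (h): row=1 col=5 char='e'
After 4 (b): row=1 col=2 char='t'
After 5 (G): row=3 col=0 char='s'
After 6 (w): row=3 col=5 char='d'
After 7 (l): row=3 col=6 char='o'
After 8 (k): row=2 col=6 char='o'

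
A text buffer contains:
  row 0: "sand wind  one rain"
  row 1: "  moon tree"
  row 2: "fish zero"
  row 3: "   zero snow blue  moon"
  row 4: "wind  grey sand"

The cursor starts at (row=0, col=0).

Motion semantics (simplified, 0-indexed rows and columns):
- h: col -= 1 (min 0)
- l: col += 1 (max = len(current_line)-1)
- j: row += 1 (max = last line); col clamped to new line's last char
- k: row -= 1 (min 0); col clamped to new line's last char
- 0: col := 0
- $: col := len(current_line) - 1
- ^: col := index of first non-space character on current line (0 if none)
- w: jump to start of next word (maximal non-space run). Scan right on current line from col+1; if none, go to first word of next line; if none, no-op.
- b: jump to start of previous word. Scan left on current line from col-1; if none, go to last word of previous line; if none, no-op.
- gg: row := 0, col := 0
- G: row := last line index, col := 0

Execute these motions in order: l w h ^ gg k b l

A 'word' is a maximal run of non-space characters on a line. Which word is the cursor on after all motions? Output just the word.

Answer: sand

Derivation:
After 1 (l): row=0 col=1 char='a'
After 2 (w): row=0 col=5 char='w'
After 3 (h): row=0 col=4 char='_'
After 4 (^): row=0 col=0 char='s'
After 5 (gg): row=0 col=0 char='s'
After 6 (k): row=0 col=0 char='s'
After 7 (b): row=0 col=0 char='s'
After 8 (l): row=0 col=1 char='a'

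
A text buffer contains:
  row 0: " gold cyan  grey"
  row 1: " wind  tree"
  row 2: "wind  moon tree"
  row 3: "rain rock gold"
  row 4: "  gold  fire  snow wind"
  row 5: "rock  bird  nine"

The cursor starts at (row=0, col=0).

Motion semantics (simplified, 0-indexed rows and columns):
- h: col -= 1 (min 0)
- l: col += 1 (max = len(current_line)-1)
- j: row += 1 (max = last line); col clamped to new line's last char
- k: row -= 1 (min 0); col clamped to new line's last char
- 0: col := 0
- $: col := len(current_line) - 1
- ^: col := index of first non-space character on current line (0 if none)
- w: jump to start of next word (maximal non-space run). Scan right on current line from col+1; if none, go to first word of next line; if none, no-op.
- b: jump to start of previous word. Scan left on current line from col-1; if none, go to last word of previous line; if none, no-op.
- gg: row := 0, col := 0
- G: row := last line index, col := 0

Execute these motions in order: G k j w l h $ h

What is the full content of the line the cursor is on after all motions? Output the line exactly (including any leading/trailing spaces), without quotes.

Answer: rock  bird  nine

Derivation:
After 1 (G): row=5 col=0 char='r'
After 2 (k): row=4 col=0 char='_'
After 3 (j): row=5 col=0 char='r'
After 4 (w): row=5 col=6 char='b'
After 5 (l): row=5 col=7 char='i'
After 6 (h): row=5 col=6 char='b'
After 7 ($): row=5 col=15 char='e'
After 8 (h): row=5 col=14 char='n'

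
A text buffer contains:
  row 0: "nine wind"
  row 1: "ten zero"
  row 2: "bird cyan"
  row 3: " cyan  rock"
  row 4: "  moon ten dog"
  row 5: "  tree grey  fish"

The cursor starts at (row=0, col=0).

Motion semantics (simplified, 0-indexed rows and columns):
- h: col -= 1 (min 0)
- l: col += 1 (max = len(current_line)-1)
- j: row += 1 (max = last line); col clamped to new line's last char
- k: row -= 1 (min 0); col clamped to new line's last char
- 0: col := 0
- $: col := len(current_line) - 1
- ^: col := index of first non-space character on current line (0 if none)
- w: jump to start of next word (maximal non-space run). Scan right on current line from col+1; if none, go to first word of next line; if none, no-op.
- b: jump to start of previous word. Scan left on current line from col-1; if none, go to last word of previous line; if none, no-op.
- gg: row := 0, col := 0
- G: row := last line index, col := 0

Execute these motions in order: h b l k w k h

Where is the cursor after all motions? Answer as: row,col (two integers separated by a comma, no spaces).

Answer: 0,4

Derivation:
After 1 (h): row=0 col=0 char='n'
After 2 (b): row=0 col=0 char='n'
After 3 (l): row=0 col=1 char='i'
After 4 (k): row=0 col=1 char='i'
After 5 (w): row=0 col=5 char='w'
After 6 (k): row=0 col=5 char='w'
After 7 (h): row=0 col=4 char='_'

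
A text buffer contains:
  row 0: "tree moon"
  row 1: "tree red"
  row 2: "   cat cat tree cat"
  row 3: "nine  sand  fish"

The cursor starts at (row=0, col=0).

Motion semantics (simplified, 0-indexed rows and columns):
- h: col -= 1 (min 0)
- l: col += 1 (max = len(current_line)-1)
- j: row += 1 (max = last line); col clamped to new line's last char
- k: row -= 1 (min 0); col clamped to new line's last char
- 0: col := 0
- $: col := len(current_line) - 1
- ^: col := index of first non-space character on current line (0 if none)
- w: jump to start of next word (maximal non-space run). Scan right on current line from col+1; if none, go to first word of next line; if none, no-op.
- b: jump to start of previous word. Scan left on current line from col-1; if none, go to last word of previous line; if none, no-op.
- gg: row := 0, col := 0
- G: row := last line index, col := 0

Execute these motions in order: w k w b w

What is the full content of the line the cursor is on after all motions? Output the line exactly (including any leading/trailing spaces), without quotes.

Answer: tree red

Derivation:
After 1 (w): row=0 col=5 char='m'
After 2 (k): row=0 col=5 char='m'
After 3 (w): row=1 col=0 char='t'
After 4 (b): row=0 col=5 char='m'
After 5 (w): row=1 col=0 char='t'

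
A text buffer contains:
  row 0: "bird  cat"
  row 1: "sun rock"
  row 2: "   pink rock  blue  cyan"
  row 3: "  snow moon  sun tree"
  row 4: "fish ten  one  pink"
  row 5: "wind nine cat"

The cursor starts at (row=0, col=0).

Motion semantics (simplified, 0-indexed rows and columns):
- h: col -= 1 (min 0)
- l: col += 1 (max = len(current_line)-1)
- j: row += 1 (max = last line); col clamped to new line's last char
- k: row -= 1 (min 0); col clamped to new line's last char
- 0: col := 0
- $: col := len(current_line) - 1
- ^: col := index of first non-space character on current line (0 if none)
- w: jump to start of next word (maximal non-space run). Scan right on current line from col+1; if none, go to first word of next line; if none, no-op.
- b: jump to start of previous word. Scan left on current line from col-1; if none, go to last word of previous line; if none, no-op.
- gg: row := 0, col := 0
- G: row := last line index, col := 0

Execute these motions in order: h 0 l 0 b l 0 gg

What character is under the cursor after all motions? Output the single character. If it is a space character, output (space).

After 1 (h): row=0 col=0 char='b'
After 2 (0): row=0 col=0 char='b'
After 3 (l): row=0 col=1 char='i'
After 4 (0): row=0 col=0 char='b'
After 5 (b): row=0 col=0 char='b'
After 6 (l): row=0 col=1 char='i'
After 7 (0): row=0 col=0 char='b'
After 8 (gg): row=0 col=0 char='b'

Answer: b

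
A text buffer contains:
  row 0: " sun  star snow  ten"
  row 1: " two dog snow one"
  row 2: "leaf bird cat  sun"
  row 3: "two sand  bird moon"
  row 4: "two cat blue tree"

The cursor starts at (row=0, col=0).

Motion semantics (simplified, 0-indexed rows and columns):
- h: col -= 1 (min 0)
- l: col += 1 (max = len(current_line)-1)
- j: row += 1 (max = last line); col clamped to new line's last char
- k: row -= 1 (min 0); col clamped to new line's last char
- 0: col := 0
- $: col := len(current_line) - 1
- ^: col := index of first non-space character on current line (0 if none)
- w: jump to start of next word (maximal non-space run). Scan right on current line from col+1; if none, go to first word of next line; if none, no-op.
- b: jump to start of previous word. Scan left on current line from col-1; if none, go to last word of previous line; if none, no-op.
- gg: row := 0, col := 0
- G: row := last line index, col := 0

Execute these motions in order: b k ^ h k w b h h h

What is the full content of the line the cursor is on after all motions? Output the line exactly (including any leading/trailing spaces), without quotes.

Answer:  sun  star snow  ten

Derivation:
After 1 (b): row=0 col=0 char='_'
After 2 (k): row=0 col=0 char='_'
After 3 (^): row=0 col=1 char='s'
After 4 (h): row=0 col=0 char='_'
After 5 (k): row=0 col=0 char='_'
After 6 (w): row=0 col=1 char='s'
After 7 (b): row=0 col=1 char='s'
After 8 (h): row=0 col=0 char='_'
After 9 (h): row=0 col=0 char='_'
After 10 (h): row=0 col=0 char='_'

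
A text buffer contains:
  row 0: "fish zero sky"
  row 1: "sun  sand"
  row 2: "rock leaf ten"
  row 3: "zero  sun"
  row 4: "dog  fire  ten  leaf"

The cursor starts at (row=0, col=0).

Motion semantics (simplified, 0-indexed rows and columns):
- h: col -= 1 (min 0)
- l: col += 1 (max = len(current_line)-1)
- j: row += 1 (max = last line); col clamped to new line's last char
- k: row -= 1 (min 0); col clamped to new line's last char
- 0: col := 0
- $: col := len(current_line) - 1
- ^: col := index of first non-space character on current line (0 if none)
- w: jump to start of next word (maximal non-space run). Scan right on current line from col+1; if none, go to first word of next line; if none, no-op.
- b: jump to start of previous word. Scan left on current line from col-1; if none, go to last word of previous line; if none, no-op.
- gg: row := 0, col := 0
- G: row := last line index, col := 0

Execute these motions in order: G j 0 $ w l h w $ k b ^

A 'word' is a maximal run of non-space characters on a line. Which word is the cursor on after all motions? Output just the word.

Answer: zero

Derivation:
After 1 (G): row=4 col=0 char='d'
After 2 (j): row=4 col=0 char='d'
After 3 (0): row=4 col=0 char='d'
After 4 ($): row=4 col=19 char='f'
After 5 (w): row=4 col=19 char='f'
After 6 (l): row=4 col=19 char='f'
After 7 (h): row=4 col=18 char='a'
After 8 (w): row=4 col=18 char='a'
After 9 ($): row=4 col=19 char='f'
After 10 (k): row=3 col=8 char='n'
After 11 (b): row=3 col=6 char='s'
After 12 (^): row=3 col=0 char='z'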